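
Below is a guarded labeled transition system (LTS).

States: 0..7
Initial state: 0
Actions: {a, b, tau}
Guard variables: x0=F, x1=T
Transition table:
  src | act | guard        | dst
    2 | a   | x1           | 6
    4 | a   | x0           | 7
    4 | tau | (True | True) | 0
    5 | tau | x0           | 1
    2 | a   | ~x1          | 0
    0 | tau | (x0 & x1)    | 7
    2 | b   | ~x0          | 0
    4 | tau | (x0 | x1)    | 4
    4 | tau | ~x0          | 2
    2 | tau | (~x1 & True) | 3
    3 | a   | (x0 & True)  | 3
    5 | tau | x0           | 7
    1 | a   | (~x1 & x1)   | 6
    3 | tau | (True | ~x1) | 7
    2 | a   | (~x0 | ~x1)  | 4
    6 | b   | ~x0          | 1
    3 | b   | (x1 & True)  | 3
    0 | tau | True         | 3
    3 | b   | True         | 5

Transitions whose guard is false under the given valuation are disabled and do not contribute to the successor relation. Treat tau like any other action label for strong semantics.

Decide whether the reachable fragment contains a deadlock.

R = {0,3,5,7}
  0: tau→3  [deg 1]
  3: b→3  b→5  tau→7  [deg 3]
  5: ∅  [deadlock]
  7: ∅  [deadlock]
Path to 5: tau·b

Answer: DEADLOCK at state 5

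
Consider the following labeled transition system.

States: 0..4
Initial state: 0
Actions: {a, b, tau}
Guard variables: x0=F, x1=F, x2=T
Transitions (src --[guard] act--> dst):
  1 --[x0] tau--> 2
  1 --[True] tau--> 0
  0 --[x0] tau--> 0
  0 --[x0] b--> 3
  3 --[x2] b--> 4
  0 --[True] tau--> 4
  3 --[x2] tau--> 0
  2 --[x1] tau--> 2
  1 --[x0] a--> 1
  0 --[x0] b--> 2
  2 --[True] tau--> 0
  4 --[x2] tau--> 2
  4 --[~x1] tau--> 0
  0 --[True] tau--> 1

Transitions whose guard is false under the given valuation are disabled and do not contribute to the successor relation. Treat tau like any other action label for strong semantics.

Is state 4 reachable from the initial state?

Guard filter leaves 8 enabled edge(s).
Layer 0: {0}
Layer 1: {1,4}  total {0,1,4}
Layer 2: {2}  total {0,1,2,4}
Reachable = {0,1,2,4}
witness 4: tau

Answer: REACHABLE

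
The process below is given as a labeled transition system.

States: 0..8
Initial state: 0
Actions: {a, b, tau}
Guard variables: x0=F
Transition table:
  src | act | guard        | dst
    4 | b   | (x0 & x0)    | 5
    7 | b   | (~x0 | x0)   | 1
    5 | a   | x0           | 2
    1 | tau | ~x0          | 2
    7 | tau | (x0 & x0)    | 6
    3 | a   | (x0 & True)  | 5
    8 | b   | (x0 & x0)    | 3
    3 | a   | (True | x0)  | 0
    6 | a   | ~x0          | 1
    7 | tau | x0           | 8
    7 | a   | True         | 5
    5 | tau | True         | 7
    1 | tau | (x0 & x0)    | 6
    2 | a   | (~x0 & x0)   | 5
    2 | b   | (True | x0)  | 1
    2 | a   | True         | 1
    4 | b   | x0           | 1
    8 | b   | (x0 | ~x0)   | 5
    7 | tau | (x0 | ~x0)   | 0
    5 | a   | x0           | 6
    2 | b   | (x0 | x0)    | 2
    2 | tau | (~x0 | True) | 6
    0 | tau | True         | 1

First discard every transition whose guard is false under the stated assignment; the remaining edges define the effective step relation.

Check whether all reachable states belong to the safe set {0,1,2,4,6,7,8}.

Answer: INVARIANT HOLDS

Trace:
Allowed set {0,1,2,4,6,7,8}
Reachable = {0,1,2,6}
  0: safe
  1: safe
  2: safe
  6: safe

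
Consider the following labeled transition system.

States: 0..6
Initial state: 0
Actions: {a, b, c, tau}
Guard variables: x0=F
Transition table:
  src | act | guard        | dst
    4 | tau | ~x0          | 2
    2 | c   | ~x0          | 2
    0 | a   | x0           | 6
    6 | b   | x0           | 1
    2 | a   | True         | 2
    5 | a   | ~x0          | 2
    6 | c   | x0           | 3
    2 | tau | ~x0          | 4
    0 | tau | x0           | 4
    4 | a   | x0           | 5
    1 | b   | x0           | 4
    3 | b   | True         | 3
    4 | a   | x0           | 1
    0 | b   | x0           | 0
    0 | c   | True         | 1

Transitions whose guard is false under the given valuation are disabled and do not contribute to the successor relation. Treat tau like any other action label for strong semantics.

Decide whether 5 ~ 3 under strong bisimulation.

Answer: NOT BISIMILAR

Trace:
Bisimulation quotient by refinement:
  round 0: {{0,1,2,3,4,5,6}}
  round 1: {{0},{1,6},{2},{3},{4},{5}}
Fixed point at round 2; 6 class(es).
[5]={5}  [3]={3}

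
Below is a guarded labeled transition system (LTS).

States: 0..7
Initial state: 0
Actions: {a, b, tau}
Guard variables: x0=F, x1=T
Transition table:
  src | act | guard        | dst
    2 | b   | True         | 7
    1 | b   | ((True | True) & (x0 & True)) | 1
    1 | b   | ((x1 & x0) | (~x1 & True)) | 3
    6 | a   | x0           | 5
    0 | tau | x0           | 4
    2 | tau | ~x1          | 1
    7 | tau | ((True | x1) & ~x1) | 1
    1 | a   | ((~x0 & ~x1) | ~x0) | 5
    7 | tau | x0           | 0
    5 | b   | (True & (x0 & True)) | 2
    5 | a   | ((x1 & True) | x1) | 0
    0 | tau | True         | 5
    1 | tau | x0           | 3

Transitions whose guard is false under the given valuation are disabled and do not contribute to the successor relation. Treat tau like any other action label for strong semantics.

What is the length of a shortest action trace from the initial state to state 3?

Breadth-first toward 3:
  Layer 0: {0}
  Layer 1: {5}
3 never appears.

Answer: UNREACHABLE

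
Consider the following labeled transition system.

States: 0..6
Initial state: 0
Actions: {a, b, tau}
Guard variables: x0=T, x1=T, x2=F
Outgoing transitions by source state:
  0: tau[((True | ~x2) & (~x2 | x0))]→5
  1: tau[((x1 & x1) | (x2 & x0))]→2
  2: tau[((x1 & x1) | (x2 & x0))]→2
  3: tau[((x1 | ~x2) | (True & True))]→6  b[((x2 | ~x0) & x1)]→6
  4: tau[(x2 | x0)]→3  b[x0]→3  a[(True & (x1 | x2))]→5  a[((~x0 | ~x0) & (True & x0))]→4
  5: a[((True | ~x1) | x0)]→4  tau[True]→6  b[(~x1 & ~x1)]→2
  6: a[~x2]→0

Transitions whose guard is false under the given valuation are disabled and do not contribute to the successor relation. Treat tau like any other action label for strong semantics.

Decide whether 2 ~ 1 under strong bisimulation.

Bisimulation quotient by refinement:
  round 0: {{0,1,2,3,4,5,6}}
  round 1: {{0,1,2,3},{4},{5},{6}}
  round 2: {{0},{1,2},{3},{4},{5},{6}}
Fixed point at round 3; 6 class(es).
class of 2: {1,2}; class of 1: {1,2}

Answer: BISIMILAR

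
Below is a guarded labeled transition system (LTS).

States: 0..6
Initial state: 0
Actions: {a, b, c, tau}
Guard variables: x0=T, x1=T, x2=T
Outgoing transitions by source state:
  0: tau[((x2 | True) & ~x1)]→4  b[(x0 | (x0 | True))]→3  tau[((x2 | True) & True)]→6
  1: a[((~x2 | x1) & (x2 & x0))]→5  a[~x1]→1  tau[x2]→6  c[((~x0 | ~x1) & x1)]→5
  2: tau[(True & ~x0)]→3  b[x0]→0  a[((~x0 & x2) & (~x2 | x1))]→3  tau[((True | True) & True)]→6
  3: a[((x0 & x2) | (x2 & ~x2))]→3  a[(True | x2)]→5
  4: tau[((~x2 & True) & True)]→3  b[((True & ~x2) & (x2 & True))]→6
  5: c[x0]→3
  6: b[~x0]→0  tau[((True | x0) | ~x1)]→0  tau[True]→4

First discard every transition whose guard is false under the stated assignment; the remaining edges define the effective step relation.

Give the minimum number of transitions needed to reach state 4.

Answer: 2

Trace:
Breadth-first toward 4:
  Layer 0: {0}
  Layer 1: {3,6}
  Layer 2: {4,5}
4 enters at depth 2; path tau·tau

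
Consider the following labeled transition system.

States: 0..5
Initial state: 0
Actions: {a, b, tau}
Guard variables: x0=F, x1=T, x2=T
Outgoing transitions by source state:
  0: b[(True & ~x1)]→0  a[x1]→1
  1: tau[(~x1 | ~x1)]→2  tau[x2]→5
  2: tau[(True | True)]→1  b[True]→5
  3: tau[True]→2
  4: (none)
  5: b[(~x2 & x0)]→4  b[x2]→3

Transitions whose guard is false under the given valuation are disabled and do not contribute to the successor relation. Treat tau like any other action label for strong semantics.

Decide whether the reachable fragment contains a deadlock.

R = {0,1,2,3,5}
  0: a→1  [1 out]
  1: tau→5  [1 out]
  2: b→5  tau→1  [2 out]
  3: tau→2  [1 out]
  5: b→3  [1 out]

Answer: DEADLOCK-FREE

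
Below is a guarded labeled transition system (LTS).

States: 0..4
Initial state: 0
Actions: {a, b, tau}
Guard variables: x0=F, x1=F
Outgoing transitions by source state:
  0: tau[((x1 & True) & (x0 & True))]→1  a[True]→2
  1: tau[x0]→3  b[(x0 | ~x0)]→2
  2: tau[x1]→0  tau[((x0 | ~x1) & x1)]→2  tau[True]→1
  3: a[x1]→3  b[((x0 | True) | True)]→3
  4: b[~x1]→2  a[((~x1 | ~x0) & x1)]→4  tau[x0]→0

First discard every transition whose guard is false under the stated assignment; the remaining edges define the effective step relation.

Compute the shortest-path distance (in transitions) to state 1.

Answer: 2

Trace:
Layered search for 1:
  depth 0: {0}
  depth 1: {2}
  depth 2: {1}
depth(1)=2, e.g. a·tau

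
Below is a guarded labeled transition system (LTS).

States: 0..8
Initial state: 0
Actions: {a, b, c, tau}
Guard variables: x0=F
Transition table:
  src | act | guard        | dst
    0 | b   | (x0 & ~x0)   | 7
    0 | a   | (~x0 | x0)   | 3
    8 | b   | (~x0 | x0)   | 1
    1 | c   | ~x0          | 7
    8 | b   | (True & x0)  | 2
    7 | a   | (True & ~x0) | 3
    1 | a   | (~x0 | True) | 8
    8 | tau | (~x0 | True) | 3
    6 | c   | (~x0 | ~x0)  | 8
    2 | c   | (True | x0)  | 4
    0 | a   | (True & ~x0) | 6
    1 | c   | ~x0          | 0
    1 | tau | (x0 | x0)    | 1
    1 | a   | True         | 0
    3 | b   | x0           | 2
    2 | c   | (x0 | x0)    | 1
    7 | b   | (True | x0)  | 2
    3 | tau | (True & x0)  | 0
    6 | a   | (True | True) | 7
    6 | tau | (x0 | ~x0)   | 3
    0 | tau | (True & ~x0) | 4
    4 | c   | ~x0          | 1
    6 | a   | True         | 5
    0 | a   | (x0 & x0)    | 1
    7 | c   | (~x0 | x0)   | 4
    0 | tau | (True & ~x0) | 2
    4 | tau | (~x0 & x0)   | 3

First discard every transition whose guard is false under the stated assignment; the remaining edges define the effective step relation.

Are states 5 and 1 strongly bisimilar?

Refine partition for ~:
  round 0: {{0,1,2,3,4,5,6,7,8}}
  round 1: {{0},{1},{2,4},{3,5},{6},{7},{8}}
  round 2: {{0},{1},{2},{3,5},{4},{6},{7},{8}}
Fixed point at round 3; 8 class(es).
class of 5: {3,5}; class of 1: {1}

Answer: NOT BISIMILAR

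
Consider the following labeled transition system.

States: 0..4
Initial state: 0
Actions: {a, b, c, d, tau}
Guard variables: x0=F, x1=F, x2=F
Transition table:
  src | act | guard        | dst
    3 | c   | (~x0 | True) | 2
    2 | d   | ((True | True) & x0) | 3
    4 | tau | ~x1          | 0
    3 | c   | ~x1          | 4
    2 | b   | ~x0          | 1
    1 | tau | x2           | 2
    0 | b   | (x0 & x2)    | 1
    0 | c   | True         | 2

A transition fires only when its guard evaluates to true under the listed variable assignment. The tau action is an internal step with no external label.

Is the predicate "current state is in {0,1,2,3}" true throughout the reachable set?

Inv-set: {0,1,2,3}
Reach set: {0,1,2}
  0: ✓
  1: ✓
  2: ✓

Answer: INVARIANT HOLDS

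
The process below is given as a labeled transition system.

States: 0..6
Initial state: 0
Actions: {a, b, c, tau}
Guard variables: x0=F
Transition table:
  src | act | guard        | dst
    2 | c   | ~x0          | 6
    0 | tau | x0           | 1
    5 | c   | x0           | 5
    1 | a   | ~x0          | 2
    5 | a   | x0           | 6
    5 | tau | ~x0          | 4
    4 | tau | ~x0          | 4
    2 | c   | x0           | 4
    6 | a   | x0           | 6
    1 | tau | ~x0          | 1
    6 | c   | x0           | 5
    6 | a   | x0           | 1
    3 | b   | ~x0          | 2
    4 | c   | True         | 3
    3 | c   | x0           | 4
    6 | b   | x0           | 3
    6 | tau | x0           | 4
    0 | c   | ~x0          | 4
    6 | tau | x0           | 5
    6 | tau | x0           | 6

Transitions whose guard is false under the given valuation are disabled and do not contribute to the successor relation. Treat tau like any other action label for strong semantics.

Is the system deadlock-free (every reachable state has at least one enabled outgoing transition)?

Reachable = {0,2,3,4,6}
  0: c→4  [deg 1]
  2: c→6  [deg 1]
  3: b→2  [deg 1]
  4: c→3  tau→4  [deg 2]
  6: ∅  [no exit]
Path to 6: c·c·b·c

Answer: DEADLOCK at state 6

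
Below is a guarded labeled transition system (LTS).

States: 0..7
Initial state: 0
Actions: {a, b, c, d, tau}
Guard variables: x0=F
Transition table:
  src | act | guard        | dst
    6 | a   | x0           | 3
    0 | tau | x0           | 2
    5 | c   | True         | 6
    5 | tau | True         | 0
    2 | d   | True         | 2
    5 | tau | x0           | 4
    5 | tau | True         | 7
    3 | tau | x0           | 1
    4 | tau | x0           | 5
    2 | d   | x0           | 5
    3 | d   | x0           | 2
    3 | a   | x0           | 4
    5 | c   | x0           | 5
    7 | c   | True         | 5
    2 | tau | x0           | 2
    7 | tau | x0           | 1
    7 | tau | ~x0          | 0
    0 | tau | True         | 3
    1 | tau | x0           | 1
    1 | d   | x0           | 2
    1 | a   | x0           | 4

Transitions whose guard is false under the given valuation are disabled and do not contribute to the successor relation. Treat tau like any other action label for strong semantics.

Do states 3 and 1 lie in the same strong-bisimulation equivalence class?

Answer: BISIMILAR

Working:
Compute ~ classes (split until stable):
  π0 = {{0,1,2,3,4,5,6,7}}
  π1 = {{0},{1,3,4,6},{2},{5,7}}
  π2 = {{0},{1,3,4,6},{2},{5},{7}}
stable after 3 split(s): 5 block(s)
class of 3: {1,3,4,6}; class of 1: {1,3,4,6}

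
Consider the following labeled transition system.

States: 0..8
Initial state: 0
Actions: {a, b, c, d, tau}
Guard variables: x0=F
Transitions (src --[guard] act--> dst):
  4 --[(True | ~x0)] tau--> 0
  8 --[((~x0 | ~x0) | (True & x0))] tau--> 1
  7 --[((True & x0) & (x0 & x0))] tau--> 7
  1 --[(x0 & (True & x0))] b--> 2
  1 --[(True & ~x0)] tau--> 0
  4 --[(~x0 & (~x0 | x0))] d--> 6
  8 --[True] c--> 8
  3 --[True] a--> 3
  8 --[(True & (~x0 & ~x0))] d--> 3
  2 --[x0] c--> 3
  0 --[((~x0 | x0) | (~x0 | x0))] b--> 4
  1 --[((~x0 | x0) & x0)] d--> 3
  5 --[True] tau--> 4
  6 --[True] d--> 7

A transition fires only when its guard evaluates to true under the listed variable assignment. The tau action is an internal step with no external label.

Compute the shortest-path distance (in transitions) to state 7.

Answer: 3

Working:
Layered search for 7:
  L0 = {0}
  L1 = {4}
  L2 = {6}
  L3 = {7}
depth(7)=3, e.g. b·d·d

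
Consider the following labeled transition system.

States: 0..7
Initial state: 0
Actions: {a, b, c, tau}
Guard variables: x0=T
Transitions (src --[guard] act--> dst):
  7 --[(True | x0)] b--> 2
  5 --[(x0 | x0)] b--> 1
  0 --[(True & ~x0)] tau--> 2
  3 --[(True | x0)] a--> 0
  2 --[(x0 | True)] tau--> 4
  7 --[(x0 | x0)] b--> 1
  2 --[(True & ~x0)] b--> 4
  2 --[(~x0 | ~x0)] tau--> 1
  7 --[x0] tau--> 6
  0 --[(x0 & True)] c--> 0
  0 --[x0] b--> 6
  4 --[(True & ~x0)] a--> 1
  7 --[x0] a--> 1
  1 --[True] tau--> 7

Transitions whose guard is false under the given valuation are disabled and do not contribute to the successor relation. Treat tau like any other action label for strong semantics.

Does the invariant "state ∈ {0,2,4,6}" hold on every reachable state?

Inv-set: {0,2,4,6}
Reachable = {0,6}
  0: safe
  6: safe

Answer: INVARIANT HOLDS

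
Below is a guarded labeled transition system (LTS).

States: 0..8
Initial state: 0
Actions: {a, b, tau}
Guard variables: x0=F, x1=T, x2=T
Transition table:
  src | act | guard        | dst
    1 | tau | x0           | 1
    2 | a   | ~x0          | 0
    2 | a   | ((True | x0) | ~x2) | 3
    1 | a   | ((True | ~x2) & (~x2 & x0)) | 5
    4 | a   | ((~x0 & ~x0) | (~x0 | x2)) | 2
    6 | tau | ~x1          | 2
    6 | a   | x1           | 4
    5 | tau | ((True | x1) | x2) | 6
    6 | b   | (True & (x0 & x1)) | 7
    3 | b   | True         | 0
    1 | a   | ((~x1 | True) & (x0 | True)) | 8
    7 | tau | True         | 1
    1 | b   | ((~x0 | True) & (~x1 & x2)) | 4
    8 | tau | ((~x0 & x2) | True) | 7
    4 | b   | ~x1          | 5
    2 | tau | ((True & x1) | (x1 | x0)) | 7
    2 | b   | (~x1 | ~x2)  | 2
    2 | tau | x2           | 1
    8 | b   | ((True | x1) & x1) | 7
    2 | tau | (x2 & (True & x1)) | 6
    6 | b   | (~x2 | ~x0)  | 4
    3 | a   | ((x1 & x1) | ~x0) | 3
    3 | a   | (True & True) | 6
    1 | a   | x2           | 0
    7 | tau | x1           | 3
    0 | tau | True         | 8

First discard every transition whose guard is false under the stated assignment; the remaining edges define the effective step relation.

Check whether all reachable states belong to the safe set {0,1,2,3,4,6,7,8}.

Answer: INVARIANT HOLDS

Trace:
Inv-set: {0,1,2,3,4,6,7,8}
Reachable = {0,1,2,3,4,6,7,8}
  0: safe
  1: safe
  2: safe
  3: safe
  4: safe
  6: safe
  7: safe
  8: safe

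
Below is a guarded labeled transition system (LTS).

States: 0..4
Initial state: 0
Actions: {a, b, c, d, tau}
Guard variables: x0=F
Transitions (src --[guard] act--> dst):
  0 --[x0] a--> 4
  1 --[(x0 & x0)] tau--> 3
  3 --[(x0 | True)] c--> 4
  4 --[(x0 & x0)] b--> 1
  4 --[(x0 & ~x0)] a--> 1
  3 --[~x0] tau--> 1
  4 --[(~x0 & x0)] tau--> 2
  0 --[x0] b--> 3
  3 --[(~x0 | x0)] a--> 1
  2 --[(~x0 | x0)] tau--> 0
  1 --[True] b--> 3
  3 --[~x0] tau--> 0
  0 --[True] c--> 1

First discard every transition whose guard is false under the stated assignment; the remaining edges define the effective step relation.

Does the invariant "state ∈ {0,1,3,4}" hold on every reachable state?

Inv-set: {0,1,3,4}
Reachable = {0,1,3,4}
  0: ✓
  1: ✓
  3: ✓
  4: ✓

Answer: INVARIANT HOLDS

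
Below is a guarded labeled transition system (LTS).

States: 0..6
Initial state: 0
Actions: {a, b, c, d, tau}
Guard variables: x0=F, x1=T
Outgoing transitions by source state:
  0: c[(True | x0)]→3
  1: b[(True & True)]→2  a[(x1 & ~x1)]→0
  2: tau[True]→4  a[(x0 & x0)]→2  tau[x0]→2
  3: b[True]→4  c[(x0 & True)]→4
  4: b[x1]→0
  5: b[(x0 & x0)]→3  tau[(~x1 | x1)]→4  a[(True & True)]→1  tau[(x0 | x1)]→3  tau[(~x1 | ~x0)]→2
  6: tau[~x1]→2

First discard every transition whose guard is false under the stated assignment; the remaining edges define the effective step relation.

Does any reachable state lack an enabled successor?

Answer: DEADLOCK-FREE

Working:
Reach set: {0,3,4}
  0: c→3  [1 out]
  3: b→4  [1 out]
  4: b→0  [1 out]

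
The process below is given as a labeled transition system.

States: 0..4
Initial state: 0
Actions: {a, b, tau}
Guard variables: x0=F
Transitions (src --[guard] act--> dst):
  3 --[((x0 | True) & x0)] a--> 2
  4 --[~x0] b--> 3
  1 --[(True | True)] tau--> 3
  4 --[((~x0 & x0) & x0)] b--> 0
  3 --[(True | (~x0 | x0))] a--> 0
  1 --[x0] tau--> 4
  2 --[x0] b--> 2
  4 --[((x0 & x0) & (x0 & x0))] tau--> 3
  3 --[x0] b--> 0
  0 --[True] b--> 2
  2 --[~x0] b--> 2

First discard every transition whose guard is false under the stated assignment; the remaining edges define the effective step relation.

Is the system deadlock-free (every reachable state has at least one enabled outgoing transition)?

Reach set: {0,2}
  0: b→2  [deg 1]
  2: b→2  [deg 1]

Answer: DEADLOCK-FREE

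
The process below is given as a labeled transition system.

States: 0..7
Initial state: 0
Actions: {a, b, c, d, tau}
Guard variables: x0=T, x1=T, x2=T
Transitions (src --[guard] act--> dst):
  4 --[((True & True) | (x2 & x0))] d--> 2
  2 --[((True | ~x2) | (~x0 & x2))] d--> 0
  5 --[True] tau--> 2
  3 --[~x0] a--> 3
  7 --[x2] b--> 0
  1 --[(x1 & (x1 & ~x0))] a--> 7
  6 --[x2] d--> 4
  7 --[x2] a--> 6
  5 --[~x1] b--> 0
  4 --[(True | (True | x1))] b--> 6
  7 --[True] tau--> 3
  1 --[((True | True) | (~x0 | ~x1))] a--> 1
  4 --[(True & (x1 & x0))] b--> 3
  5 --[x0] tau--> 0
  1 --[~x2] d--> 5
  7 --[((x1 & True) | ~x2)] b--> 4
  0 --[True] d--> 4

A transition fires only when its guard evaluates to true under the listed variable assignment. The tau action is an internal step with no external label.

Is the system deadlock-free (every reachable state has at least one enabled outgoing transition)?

R = {0,2,3,4,6}
  0: d→4  [deg 1]
  2: d→0  [deg 1]
  3: ∅  [STUCK]
  4: b→3  b→6  d→2  [deg 3]
  6: d→4  [deg 1]
trace reaching 3: d·b

Answer: DEADLOCK at state 3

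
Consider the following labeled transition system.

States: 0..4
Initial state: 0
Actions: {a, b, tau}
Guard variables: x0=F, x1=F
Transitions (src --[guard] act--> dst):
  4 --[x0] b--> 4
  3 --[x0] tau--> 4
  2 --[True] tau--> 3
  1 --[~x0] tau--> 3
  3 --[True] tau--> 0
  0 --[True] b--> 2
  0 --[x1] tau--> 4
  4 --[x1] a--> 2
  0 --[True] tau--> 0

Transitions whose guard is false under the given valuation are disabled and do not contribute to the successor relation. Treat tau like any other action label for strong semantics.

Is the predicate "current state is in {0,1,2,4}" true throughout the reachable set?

Allowed set {0,1,2,4}
R = {0,2,3}
  0: ok
  2: ok
  3: ✗ unsafe
reach 3 via b·tau — violates

Answer: INVARIANT VIOLATED at state 3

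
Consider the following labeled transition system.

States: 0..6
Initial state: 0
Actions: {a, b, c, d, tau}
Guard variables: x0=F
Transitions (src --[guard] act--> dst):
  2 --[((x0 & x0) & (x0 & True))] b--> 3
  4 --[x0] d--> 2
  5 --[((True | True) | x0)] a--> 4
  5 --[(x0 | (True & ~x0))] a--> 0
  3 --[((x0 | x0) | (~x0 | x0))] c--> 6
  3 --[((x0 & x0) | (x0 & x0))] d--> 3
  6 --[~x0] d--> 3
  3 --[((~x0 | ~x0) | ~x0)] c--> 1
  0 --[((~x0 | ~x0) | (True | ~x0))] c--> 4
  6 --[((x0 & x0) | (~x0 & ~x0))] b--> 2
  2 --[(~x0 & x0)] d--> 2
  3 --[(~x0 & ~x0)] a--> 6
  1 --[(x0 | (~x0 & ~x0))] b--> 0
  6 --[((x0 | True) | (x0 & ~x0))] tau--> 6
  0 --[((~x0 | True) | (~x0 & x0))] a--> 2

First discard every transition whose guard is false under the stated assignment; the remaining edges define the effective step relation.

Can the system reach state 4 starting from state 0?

Answer: REACHABLE

Trace:
Guard filter leaves 11 enabled edge(s).
Layer 0: {0}
Layer 1: {2,4}  now seen {0,2,4}
Reach set: {0,2,4}
trace reaching 4: c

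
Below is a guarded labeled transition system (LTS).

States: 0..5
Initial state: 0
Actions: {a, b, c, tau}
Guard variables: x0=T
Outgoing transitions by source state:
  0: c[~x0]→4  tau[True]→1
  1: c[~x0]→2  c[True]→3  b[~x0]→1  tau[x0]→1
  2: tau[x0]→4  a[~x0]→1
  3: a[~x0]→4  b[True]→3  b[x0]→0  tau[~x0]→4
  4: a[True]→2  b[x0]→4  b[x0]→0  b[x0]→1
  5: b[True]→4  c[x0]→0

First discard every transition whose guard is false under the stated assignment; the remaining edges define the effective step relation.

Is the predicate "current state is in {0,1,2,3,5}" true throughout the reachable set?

Answer: INVARIANT HOLDS

Analysis:
Safe = {0,1,2,3,5}
Reachable = {0,1,3}
  0: safe
  1: safe
  3: safe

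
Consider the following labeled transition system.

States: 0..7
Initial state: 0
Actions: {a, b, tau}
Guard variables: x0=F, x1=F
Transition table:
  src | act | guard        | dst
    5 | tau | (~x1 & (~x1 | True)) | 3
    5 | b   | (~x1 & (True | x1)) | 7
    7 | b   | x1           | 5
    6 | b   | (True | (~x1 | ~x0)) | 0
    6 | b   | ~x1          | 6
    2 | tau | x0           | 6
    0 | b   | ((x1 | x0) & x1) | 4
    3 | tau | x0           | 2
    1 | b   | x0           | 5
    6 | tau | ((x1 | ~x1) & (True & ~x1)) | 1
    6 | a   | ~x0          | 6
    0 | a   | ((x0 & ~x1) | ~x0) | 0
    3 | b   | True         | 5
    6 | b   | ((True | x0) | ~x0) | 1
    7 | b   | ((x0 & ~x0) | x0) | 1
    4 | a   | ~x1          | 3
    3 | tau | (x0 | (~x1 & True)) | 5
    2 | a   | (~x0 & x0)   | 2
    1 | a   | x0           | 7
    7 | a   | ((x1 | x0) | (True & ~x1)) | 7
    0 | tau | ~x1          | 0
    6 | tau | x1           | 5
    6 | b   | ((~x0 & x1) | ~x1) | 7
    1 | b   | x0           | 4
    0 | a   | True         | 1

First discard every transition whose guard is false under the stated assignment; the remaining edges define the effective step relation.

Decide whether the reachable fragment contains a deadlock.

Reachable = {0,1}
  0: a→0  a→1  tau→0  [3 exit(s)]
  1: ∅  [STUCK]
witness 1: a

Answer: DEADLOCK at state 1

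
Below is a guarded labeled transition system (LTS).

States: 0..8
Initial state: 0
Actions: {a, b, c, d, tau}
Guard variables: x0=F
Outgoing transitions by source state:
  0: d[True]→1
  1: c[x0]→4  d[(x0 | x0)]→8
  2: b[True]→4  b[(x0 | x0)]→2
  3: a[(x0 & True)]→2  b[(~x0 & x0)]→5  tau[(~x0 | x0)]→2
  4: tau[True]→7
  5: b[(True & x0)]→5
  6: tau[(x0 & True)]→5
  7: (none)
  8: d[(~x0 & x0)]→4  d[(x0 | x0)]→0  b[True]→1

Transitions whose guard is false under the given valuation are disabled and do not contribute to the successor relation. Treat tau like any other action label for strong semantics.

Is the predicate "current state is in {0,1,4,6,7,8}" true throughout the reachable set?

Answer: INVARIANT HOLDS

Working:
Allowed set {0,1,4,6,7,8}
Reachable = {0,1}
  0: ✓
  1: ✓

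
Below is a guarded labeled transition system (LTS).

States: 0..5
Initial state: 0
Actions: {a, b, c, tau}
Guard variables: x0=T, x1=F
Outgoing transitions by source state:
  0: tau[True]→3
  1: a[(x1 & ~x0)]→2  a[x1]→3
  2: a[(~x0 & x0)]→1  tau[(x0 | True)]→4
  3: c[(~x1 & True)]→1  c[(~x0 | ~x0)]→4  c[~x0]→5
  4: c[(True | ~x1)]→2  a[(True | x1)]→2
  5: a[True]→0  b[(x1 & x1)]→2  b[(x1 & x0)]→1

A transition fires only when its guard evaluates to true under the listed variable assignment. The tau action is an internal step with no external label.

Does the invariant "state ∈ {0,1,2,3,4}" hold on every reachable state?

Answer: INVARIANT HOLDS

Analysis:
Allowed set {0,1,2,3,4}
Reach set: {0,1,3}
  0: ✓
  1: ✓
  3: ✓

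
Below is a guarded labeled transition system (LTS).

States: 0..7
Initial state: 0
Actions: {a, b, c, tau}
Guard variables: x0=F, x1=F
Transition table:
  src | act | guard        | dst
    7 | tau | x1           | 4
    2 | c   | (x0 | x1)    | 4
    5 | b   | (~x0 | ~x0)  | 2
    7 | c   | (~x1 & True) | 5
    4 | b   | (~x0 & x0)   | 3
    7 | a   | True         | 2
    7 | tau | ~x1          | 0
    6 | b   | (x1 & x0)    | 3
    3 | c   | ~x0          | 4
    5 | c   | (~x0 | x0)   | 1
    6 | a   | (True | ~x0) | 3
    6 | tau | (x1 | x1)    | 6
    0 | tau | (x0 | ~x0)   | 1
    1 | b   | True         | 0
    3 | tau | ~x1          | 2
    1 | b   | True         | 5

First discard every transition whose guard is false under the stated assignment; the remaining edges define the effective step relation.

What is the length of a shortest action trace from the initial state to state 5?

Answer: 2

Trace:
Layered search for 5:
  depth 0: {0}
  depth 1: {1}
  depth 2: {5}
depth(5)=2, e.g. tau·b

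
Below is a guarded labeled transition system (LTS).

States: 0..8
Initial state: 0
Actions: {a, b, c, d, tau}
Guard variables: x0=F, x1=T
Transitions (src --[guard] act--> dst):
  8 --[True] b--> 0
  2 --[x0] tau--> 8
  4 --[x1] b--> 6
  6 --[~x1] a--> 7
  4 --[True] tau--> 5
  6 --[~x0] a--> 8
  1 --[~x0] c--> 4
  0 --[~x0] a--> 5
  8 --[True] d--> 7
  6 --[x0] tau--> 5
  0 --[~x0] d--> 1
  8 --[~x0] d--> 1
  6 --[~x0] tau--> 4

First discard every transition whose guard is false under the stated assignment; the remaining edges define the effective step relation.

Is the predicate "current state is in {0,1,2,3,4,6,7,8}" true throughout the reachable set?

Answer: INVARIANT VIOLATED at state 5

Trace:
Inv-set: {0,1,2,3,4,6,7,8}
Reachable = {0,1,4,5,6,7,8}
  0: ✓
  1: ✓
  4: ✓
  5: outside
  6: ✓
  7: ✓
  8: ✓
reach 5 via a — violates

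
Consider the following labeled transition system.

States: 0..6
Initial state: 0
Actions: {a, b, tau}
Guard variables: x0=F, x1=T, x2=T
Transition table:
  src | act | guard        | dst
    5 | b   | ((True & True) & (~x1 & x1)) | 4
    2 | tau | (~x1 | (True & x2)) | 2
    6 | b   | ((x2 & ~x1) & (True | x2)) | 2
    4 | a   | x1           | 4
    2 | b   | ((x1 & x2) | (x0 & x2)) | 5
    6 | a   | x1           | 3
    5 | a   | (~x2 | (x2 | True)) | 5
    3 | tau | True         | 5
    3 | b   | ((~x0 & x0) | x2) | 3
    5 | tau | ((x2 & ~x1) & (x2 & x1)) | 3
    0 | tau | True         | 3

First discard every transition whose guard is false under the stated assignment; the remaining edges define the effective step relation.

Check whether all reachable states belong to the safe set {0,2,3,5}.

Inv-set: {0,2,3,5}
Reachable = {0,3,5}
  0: safe
  3: safe
  5: safe

Answer: INVARIANT HOLDS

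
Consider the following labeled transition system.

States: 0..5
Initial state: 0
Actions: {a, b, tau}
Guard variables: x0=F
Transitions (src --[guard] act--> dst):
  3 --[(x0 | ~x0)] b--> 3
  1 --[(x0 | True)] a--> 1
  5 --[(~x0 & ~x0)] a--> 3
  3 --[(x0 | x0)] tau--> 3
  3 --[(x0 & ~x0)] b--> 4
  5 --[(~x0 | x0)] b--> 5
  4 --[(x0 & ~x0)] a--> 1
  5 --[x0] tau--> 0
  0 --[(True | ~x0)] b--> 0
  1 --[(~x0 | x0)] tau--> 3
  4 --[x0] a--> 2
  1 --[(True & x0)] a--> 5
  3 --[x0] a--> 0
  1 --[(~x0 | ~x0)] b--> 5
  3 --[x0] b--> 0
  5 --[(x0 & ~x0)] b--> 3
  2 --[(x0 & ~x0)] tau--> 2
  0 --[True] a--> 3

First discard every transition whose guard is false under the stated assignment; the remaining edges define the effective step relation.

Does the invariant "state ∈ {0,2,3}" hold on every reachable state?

Inv-set: {0,2,3}
Reach set: {0,3}
  0: ok
  3: ok

Answer: INVARIANT HOLDS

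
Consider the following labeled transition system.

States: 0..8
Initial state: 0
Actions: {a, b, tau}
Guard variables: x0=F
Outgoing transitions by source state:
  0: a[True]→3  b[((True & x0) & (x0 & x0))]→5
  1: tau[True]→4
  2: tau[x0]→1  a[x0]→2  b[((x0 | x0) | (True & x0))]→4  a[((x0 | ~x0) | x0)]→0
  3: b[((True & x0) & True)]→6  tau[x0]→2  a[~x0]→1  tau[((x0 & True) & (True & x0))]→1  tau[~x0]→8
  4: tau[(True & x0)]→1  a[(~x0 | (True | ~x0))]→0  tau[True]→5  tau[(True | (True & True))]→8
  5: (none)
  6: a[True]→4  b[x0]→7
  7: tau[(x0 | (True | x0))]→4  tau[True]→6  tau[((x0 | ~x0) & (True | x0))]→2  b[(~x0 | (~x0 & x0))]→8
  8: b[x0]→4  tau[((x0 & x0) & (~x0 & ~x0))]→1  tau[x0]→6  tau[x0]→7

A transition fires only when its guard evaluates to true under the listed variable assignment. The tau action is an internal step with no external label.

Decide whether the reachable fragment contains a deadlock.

Reachable = {0,1,3,4,5,8}
  0: a→3  [1 out]
  1: tau→4  [1 out]
  3: a→1  tau→8  [2 out]
  4: a→0  tau→5  tau→8  [3 out]
  5: ∅  [STUCK]
  8: ∅  [STUCK]
Path to 5: a·a·tau·tau

Answer: DEADLOCK at state 5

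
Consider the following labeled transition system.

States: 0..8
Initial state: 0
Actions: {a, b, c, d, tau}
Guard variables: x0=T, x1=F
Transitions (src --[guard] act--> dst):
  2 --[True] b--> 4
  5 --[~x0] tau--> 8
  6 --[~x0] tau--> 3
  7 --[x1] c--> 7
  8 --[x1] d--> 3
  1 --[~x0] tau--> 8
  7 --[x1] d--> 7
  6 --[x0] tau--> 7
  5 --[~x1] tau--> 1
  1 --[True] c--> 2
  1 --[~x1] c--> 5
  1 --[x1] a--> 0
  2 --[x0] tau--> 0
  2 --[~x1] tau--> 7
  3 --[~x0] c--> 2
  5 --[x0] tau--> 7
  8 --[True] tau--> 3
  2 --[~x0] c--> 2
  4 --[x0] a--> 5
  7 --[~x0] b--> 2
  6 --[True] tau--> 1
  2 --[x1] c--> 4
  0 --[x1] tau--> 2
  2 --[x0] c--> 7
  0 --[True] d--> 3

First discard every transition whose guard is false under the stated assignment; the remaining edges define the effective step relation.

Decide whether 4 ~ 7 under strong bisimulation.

Answer: NOT BISIMILAR

Working:
Refine partition for ~:
  π0 = {{0,1,2,3,4,5,6,7,8}}
  π1 = {{0},{1},{2},{3,7},{4},{5,6,8}}
  π2 = {{0},{1},{2},{3,7},{4},{5,6},{8}}
stable after 3 split(s): 7 block(s)
4∈{4}, 7∈{3,7}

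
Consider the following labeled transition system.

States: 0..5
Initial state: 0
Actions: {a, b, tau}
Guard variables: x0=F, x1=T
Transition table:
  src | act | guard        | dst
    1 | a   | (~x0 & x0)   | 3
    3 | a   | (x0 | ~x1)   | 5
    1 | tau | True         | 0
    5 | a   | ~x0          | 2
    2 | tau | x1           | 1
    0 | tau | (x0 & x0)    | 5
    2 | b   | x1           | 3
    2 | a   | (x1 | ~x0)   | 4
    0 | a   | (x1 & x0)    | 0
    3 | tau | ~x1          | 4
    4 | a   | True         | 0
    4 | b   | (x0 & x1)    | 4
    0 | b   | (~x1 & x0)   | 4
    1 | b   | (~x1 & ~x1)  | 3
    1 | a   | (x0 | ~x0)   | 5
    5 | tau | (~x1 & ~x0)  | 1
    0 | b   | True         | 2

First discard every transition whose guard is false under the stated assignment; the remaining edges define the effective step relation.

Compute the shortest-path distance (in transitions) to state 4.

Answer: 2

Trace:
BFS to 4:
  L0 = {0}
  L1 = {2}
  L2 = {1,3,4}
depth(4)=2, e.g. b·a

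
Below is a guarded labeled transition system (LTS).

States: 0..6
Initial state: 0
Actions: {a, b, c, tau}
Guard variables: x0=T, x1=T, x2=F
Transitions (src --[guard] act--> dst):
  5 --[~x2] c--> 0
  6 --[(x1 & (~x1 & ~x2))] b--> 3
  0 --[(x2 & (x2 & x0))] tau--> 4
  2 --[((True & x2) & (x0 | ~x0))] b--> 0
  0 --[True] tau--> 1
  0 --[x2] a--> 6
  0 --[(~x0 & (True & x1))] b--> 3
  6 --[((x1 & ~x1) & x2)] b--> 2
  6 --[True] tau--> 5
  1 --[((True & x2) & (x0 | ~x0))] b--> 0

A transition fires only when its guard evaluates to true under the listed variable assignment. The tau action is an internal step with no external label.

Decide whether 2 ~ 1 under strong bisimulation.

Refine partition for ~:
  P[0] = {{0,1,2,3,4,5,6}}
  P[1] = {{0,6},{1,2,3,4},{5}}
  P[2] = {{0},{1,2,3,4},{5},{6}}
stable after 3 split(s): 4 block(s)
class of 2: {1,2,3,4}; class of 1: {1,2,3,4}

Answer: BISIMILAR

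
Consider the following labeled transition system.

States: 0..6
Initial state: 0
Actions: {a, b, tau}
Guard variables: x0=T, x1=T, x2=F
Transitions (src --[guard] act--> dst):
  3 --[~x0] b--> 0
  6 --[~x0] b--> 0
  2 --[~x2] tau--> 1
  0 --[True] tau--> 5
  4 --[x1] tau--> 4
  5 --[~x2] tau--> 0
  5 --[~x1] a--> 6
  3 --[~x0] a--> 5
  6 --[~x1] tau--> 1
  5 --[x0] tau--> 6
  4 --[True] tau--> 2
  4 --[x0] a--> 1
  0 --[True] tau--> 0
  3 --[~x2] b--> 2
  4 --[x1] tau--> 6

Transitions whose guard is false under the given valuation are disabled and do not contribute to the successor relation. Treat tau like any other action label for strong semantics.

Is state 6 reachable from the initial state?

Answer: REACHABLE

Analysis:
10 transition(s) survive guard evaluation.
depth 0: {0}
depth 1: {5}  cumulative {0,5}
depth 2: {6}  cumulative {0,5,6}
R = {0,5,6}
witness 6: tau·tau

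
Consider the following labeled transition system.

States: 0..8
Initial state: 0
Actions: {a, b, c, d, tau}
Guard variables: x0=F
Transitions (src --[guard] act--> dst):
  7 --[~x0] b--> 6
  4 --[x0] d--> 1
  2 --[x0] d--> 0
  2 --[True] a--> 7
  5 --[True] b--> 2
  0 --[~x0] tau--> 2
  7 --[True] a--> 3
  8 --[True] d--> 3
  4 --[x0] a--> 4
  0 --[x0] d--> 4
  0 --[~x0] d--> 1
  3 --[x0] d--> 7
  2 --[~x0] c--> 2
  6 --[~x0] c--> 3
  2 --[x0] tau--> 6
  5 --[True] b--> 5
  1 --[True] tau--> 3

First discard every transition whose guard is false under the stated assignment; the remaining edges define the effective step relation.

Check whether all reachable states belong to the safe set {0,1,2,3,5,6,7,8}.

Safe = {0,1,2,3,5,6,7,8}
Reachable = {0,1,2,3,6,7}
  0: ✓
  1: ✓
  2: ✓
  3: ✓
  6: ✓
  7: ✓

Answer: INVARIANT HOLDS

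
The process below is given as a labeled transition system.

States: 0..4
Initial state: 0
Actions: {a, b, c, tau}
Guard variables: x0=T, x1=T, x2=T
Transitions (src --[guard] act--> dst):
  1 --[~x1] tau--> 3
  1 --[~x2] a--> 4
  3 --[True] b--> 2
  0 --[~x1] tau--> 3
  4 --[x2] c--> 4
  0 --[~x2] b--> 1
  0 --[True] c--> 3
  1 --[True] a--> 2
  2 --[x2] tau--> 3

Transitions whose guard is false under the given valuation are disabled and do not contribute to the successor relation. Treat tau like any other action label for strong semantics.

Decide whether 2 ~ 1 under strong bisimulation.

Refine partition for ~:
  round 0: {{0,1,2,3,4}}
  round 1: {{0,4},{1},{2},{3}}
  round 2: {{0},{1},{2},{3},{4}}
stable after 3 split(s): 5 block(s)
class of 2: {2}; class of 1: {1}

Answer: NOT BISIMILAR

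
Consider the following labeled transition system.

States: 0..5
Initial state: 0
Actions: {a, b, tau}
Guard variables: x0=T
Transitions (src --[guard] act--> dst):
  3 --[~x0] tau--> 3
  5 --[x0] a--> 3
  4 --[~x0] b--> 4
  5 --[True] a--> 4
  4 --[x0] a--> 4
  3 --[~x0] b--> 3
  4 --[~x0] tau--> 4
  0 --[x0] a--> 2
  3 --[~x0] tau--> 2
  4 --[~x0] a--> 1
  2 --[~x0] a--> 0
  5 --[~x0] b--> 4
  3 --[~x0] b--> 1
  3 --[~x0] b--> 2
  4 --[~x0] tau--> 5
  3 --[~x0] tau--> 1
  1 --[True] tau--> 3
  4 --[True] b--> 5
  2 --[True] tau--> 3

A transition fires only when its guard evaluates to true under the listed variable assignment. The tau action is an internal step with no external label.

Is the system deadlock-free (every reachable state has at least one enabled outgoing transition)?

Reach set: {0,2,3}
  0: a→2  [deg 1]
  2: tau→3  [deg 1]
  3: ∅  [deadlock]
witness 3: a·tau

Answer: DEADLOCK at state 3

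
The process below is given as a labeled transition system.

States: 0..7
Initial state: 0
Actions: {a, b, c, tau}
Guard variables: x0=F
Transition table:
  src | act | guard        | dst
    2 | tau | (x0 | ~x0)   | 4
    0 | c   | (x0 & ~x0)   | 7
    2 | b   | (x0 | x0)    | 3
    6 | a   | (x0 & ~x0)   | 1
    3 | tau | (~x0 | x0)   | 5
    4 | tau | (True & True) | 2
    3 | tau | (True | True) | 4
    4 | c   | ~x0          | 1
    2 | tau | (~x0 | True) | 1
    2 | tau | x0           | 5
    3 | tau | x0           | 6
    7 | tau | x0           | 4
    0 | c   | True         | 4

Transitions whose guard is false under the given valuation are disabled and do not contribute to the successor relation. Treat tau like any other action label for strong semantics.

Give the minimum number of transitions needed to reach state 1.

BFS to 1:
  Layer 0: {0}
  Layer 1: {4}
  Layer 2: {1,2}
depth(1)=2, e.g. c·c

Answer: 2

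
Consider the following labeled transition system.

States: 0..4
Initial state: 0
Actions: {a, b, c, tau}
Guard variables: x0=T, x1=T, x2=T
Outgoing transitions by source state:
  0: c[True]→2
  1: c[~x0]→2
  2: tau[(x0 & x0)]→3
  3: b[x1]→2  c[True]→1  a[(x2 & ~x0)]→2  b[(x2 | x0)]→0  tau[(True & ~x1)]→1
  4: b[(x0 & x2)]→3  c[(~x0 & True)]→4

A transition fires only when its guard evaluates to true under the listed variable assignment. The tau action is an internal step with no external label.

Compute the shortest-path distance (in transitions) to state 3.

Answer: 2

Analysis:
Layered search for 3:
  L0 = {0}
  L1 = {2}
  L2 = {3}
3 enters at depth 2; path c·tau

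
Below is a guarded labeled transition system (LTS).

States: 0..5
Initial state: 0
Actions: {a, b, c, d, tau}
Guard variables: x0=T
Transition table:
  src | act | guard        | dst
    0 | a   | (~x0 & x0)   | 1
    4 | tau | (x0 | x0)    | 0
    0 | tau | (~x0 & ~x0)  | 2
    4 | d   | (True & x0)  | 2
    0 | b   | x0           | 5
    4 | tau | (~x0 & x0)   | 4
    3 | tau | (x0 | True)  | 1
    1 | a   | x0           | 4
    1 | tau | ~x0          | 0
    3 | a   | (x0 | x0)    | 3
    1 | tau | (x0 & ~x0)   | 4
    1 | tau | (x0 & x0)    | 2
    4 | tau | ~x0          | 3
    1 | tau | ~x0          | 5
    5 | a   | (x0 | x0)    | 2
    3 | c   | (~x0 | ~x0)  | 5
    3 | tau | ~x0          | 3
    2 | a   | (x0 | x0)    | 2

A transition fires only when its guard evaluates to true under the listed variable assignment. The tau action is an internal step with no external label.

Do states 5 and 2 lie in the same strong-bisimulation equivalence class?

Compute ~ classes (split until stable):
  round 0: {{0,1,2,3,4,5}}
  round 1: {{0},{1,3},{2,5},{4}}
  round 2: {{0},{1},{2,5},{3},{4}}
Fixed point at round 3; 5 class(es).
5∈{2,5}, 2∈{2,5}

Answer: BISIMILAR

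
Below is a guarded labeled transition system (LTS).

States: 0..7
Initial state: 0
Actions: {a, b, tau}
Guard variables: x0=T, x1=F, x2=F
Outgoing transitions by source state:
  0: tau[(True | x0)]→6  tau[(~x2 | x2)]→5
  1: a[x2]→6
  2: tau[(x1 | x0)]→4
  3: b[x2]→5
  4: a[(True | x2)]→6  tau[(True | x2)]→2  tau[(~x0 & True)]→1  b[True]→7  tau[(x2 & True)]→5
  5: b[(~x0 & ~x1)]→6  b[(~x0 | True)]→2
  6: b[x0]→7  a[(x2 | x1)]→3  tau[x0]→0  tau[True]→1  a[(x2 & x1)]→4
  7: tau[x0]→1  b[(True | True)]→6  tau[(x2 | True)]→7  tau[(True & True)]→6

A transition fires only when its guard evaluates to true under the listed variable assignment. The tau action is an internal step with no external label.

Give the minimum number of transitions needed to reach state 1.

BFS to 1:
  depth 0: {0}
  depth 1: {5,6}
  depth 2: {1,2,7}
first hit 1 at d=2 via tau·tau

Answer: 2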